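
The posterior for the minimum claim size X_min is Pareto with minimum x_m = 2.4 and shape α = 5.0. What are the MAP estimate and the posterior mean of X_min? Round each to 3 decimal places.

MAP: 2.400. Posterior mean: 3.000.

The Pareto density is strictly decreasing on [x_m, ∞), so the mode is x_m = 2.400.
Mean = α·x_m/(α−1) = 5.0·2.4/4.0 = 3.000.
The mean is pulled above the mode by the posterior's right skew.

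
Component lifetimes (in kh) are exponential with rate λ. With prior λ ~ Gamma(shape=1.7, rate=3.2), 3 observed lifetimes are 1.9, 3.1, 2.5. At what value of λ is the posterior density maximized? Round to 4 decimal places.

Σ times = 7.5. Posterior: Gamma(shape = 1.7+3 = 4.7, rate = 3.2+7.5 = 10.7).
Mode = (α−1)/β = 3.7/10.7 = 0.3458.
Mean = α/β = 4.7/10.7 = 0.4393.
This is the posterior mode — the MAP estimate.

0.3458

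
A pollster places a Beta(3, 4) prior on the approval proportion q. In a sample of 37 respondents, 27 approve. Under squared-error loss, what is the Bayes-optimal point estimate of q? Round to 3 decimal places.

0.682

Posterior: Beta(3+27, 4+10) = Beta(30, 14).
Mode = (30−1)/(30+14−2) = 29/42 = 0.690.
Mean = 30/(30+14) = 30/44 = 0.682.
Squared-error loss ⇒ the optimal estimator is the posterior mean.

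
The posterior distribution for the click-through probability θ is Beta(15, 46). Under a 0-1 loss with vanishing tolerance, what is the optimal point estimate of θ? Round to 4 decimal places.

0.2373

Mode = (15−1)/(15+46−2) = 14/59 = 0.2373.
Mean = 15/(15+46) = 15/61 = 0.2459.
This is the posterior mode — the MAP estimate.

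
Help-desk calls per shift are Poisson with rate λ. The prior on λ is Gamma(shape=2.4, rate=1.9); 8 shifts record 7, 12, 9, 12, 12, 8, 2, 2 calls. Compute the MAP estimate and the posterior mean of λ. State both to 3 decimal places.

Σ counts = 64. Posterior: Gamma(shape = 2.4+64 = 66.4, rate = 1.9+8 = 9.9).
Mode = (α−1)/β = 65.4/9.9 = 6.606.
Mean = α/β = 66.4/9.9 = 6.707.
The posterior is right-skewed, so the mean exceeds the mode.

MAP: 6.606. Posterior mean: 6.707.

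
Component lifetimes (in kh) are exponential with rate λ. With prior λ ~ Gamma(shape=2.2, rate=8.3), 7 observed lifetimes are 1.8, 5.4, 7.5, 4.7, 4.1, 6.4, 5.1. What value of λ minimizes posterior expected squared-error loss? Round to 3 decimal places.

Σ times = 35.0. Posterior: Gamma(shape = 2.2+7 = 9.2, rate = 8.3+35.0 = 43.3).
Mode = (α−1)/β = 8.2/43.3 = 0.189.
Mean = α/β = 9.2/43.3 = 0.212.
Squared-error loss ⇒ the optimal estimator is the posterior mean.

0.212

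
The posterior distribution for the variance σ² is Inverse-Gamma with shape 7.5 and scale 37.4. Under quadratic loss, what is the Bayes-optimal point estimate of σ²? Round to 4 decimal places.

5.7538

Mode = β/(α+1) = 37.4/8.5 = 4.4000.
Mean = β/(α−1) = 37.4/6.5 = 5.7538.
Quadratic loss ⇒ the optimal estimator is the posterior mean.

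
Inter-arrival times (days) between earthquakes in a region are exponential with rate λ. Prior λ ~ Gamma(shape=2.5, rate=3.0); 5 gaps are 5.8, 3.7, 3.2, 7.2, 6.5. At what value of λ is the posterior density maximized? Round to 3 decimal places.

0.221

Σ times = 26.4. Posterior: Gamma(shape = 2.5+5 = 7.5, rate = 3.0+26.4 = 29.4).
Mode = (α−1)/β = 6.5/29.4 = 0.221.
Mean = α/β = 7.5/29.4 = 0.255.
This is the posterior mode — the MAP estimate.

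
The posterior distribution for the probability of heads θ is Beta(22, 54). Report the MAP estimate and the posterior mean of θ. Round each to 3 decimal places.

Mode = (22−1)/(22+54−2) = 21/74 = 0.284.
Mean = 22/(22+54) = 22/76 = 0.289.

MAP estimate = 0.284, posterior mean = 0.289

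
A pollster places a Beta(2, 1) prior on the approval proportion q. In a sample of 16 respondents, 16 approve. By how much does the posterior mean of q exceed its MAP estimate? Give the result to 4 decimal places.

-0.0526

Posterior: Beta(2+16, 1+0) = Beta(18, 1).
Since β = 1 ≤ 1 and α > 1, the Beta density is monotone increasing on [0,1]; the mode is at 1.
Mean = 18/(18+1) = 0.9474.
Difference = 0.9474 − 1.0000 = -0.0526.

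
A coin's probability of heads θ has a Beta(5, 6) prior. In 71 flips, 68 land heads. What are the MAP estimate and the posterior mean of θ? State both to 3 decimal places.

Posterior: Beta(5+68, 6+3) = Beta(73, 9).
Mode = (73−1)/(73+9−2) = 72/80 = 0.900.
Mean = 73/(73+9) = 73/82 = 0.890.

MAP estimate = 0.900, posterior mean = 0.890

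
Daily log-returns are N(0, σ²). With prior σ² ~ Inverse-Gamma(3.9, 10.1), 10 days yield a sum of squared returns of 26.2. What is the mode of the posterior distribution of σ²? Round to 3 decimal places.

Posterior: Inverse-Gamma(shape = 3.9+10/2 = 8.9, scale = 10.1+26.2/2 = 23.2).
Mode = β/(α+1) = 23.2/9.9 = 2.343.
Mean = β/(α−1) = 23.2/7.9 = 2.937.
This is the posterior mode — the MAP estimate.

2.343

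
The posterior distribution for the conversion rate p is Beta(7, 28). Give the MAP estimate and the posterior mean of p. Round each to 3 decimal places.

MAP = 0.182, posterior mean = 0.200

Mode = (7−1)/(7+28−2) = 6/33 = 0.182.
Mean = 7/(7+28) = 7/35 = 0.200.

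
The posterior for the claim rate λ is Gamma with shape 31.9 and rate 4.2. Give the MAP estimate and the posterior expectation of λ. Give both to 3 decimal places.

Mode = (α−1)/β = 30.9/4.2 = 7.357.
Mean = α/β = 31.9/4.2 = 7.595.
Right-skewed posterior ⇒ mode < mean.

λ_MAP = 7.357, E[λ|data] = 7.595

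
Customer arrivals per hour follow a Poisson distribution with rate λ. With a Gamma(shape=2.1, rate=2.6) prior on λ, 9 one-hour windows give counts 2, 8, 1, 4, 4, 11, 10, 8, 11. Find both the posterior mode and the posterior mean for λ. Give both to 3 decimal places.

MAP = 5.181, posterior mean = 5.267

Σ counts = 59. Posterior: Gamma(shape = 2.1+59 = 61.1, rate = 2.6+9 = 11.6).
Mode = (α−1)/β = 60.1/11.6 = 5.181.
Mean = α/β = 61.1/11.6 = 5.267.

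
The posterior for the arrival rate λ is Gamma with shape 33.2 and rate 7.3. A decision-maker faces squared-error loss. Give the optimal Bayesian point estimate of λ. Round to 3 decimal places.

4.548

Mode = (α−1)/β = 32.2/7.3 = 4.411.
Mean = α/β = 33.2/7.3 = 4.548.
Squared-error loss ⇒ the optimal estimator is the posterior mean.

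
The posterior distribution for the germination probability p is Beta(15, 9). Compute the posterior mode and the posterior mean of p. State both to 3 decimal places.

MAP = 0.636, posterior mean = 0.625

Mode = (15−1)/(15+9−2) = 14/22 = 0.636.
Mean = 15/(15+9) = 15/24 = 0.625.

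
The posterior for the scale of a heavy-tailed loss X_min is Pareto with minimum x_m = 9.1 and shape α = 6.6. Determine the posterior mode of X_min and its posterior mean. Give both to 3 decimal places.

The Pareto density is strictly decreasing on [x_m, ∞), so the mode is x_m = 9.100.
Mean = α·x_m/(α−1) = 6.6·9.1/5.6 = 10.725.

MAP: 9.100. Posterior mean: 10.725.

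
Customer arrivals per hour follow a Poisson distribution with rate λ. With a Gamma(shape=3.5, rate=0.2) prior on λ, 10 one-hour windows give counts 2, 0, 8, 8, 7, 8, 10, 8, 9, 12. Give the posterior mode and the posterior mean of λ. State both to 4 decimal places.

MAP = 7.3039; posterior mean = 7.4020

Σ counts = 72. Posterior: Gamma(shape = 3.5+72 = 75.5, rate = 0.2+10 = 10.2).
Mode = (α−1)/β = 74.5/10.2 = 7.3039.
Mean = α/β = 75.5/10.2 = 7.4020.
Mean > mode: the posterior has a right tail.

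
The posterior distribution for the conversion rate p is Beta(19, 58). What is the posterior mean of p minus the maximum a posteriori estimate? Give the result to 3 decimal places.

Mode = (19−1)/(19+58−2) = 18/75 = 0.240.
Mean = 19/(19+58) = 19/77 = 0.247.
Difference = 0.247 − 0.240 = 0.007.
Mean > mode: the posterior has a right tail.

0.007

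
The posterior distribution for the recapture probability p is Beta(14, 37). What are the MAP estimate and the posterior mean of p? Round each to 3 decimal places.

MAP = 0.265; posterior mean = 0.275

Mode = (14−1)/(14+37−2) = 13/49 = 0.265.
Mean = 14/(14+37) = 14/51 = 0.275.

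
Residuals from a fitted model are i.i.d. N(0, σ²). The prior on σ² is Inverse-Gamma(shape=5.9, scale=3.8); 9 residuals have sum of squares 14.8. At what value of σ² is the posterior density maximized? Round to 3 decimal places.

Posterior: Inverse-Gamma(shape = 5.9+9/2 = 10.4, scale = 3.8+14.8/2 = 11.2).
Mode = β/(α+1) = 11.2/11.4 = 0.982.
Mean = β/(α−1) = 11.2/9.4 = 1.191.
This is the posterior mode — the MAP estimate.

0.982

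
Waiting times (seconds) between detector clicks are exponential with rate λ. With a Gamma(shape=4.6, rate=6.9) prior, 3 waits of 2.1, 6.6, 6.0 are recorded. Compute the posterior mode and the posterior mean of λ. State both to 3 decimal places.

Σ times = 14.7. Posterior: Gamma(shape = 4.6+3 = 7.6, rate = 6.9+14.7 = 21.6).
Mode = (α−1)/β = 6.6/21.6 = 0.306.
Mean = α/β = 7.6/21.6 = 0.352.
The posterior is right-skewed, so the mean exceeds the mode.

posterior mode = 0.306, posterior mean = 0.352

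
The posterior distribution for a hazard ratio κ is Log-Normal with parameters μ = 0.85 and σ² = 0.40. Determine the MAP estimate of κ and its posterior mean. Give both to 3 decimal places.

MAP: 1.568. Posterior mean: 2.858.

Mode = exp(μ − σ²) = exp(0.45) = 1.568.
Mean = exp(μ + σ²/2) = exp(1.050) = 2.858.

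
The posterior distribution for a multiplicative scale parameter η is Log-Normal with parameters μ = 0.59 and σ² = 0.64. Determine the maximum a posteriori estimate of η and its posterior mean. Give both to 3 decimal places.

Mode = exp(μ − σ²) = exp(-0.05) = 0.951.
Mean = exp(μ + σ²/2) = exp(0.910) = 2.484.

MAP = 0.951; posterior mean = 2.484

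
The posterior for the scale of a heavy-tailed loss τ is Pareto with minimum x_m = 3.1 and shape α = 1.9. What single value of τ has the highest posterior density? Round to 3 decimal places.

3.100

The Pareto density is strictly decreasing on [x_m, ∞), so the mode is x_m = 3.100.
Mean = α·x_m/(α−1) = 1.9·3.1/0.9 = 6.544.
This is the posterior mode — the MAP estimate.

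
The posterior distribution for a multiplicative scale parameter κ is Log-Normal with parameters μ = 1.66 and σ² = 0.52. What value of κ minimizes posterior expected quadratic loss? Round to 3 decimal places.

6.821

Mode = exp(μ − σ²) = exp(1.14) = 3.127.
Mean = exp(μ + σ²/2) = exp(1.920) = 6.821.
Quadratic loss ⇒ the optimal estimator is the posterior mean.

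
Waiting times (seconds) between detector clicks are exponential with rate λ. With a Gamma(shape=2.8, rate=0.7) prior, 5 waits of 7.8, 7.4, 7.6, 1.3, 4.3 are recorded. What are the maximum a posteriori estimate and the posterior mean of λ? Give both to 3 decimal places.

MAP = 0.234, posterior mean = 0.268

Σ times = 28.4. Posterior: Gamma(shape = 2.8+5 = 7.8, rate = 0.7+28.4 = 29.1).
Mode = (α−1)/β = 6.8/29.1 = 0.234.
Mean = α/β = 7.8/29.1 = 0.268.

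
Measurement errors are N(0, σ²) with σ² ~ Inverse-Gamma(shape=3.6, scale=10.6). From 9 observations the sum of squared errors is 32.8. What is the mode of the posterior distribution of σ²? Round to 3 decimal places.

2.967

Posterior: Inverse-Gamma(shape = 3.6+9/2 = 8.1, scale = 10.6+32.8/2 = 27.0).
Mode = β/(α+1) = 27.0/9.1 = 2.967.
Mean = β/(α−1) = 27.0/7.1 = 3.803.
This is the posterior mode — the MAP estimate.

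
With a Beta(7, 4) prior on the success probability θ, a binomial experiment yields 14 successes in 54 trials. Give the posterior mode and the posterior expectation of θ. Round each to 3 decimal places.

Posterior: Beta(7+14, 4+40) = Beta(21, 44).
Mode = (21−1)/(21+44−2) = 20/63 = 0.317.
Mean = 21/(21+44) = 21/65 = 0.323.
Mean > mode: the posterior has a right tail.

MAP: 0.317. Posterior mean: 0.323.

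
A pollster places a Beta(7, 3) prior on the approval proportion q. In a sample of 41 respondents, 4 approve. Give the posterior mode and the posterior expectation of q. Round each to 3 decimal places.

MAP = 0.204; posterior mean = 0.216

Posterior: Beta(7+4, 3+37) = Beta(11, 40).
Mode = (11−1)/(11+40−2) = 10/49 = 0.204.
Mean = 11/(11+40) = 11/51 = 0.216.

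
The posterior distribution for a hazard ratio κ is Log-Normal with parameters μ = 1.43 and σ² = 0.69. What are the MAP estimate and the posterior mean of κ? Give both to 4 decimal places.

Mode = exp(μ − σ²) = exp(0.74) = 2.0959.
Mean = exp(μ + σ²/2) = exp(1.775) = 5.9003.

MAP = 2.0959, posterior mean = 5.9003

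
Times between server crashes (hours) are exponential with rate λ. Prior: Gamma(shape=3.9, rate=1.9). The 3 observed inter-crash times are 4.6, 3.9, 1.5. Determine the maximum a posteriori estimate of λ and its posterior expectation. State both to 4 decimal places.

Σ times = 10.0. Posterior: Gamma(shape = 3.9+3 = 6.9, rate = 1.9+10.0 = 11.9).
Mode = (α−1)/β = 5.9/11.9 = 0.4958.
Mean = α/β = 6.9/11.9 = 0.5798.
Mean > mode: the posterior has a right tail.

MAP = 0.4958; posterior mean = 0.5798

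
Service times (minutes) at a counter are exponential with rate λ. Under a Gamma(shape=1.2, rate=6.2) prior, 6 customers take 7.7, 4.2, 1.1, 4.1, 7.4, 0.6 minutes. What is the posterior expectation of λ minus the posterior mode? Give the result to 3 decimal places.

Σ times = 25.1. Posterior: Gamma(shape = 1.2+6 = 7.2, rate = 6.2+25.1 = 31.3).
Mode = (α−1)/β = 6.2/31.3 = 0.198.
Mean = α/β = 7.2/31.3 = 0.230.
Difference = 0.230 − 0.198 = 0.032.

0.032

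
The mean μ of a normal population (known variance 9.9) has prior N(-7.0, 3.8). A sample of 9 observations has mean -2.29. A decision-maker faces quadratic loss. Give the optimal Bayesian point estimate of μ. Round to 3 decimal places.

-3.347

Posterior for μ is Normal. Precision-weighted mean: (1/3.8·-7.0 + 9/9.9·-2.29) / (1/3.8 + 9/9.9) = -3.347.
A Normal posterior is symmetric, so mode = mean.
Quadratic loss ⇒ the optimal estimator is the posterior mean.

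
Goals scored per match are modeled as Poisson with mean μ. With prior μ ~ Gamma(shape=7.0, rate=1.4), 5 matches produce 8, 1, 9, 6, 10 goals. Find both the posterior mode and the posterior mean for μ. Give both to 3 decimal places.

Σ counts = 34. Posterior: Gamma(shape = 7.0+34 = 41.0, rate = 1.4+5 = 6.4).
Mode = (α−1)/β = 40.0/6.4 = 6.250.
Mean = α/β = 41.0/6.4 = 6.406.

posterior mode = 6.250, posterior mean = 6.406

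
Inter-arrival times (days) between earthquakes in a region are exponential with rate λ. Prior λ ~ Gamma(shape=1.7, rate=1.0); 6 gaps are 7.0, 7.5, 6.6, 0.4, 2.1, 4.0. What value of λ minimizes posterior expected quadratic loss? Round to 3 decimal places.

Σ times = 27.6. Posterior: Gamma(shape = 1.7+6 = 7.7, rate = 1.0+27.6 = 28.6).
Mode = (α−1)/β = 6.7/28.6 = 0.234.
Mean = α/β = 7.7/28.6 = 0.269.
Quadratic loss ⇒ the optimal estimator is the posterior mean.

0.269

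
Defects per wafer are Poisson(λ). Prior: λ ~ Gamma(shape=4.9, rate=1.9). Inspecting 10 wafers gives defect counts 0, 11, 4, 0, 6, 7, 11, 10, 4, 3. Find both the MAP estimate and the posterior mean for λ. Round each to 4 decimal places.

λ_MAP = 5.0336, E[λ|data] = 5.1176

Σ counts = 56. Posterior: Gamma(shape = 4.9+56 = 60.9, rate = 1.9+10 = 11.9).
Mode = (α−1)/β = 59.9/11.9 = 5.0336.
Mean = α/β = 60.9/11.9 = 5.1176.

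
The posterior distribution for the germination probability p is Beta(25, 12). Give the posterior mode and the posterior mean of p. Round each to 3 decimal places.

Mode = (25−1)/(25+12−2) = 24/35 = 0.686.
Mean = 25/(25+12) = 25/37 = 0.676.

posterior mode = 0.686, posterior mean = 0.676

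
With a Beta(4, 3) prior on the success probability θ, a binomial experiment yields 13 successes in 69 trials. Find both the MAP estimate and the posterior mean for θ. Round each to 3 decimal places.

Posterior: Beta(4+13, 3+56) = Beta(17, 59).
Mode = (17−1)/(17+59−2) = 16/74 = 0.216.
Mean = 17/(17+59) = 17/76 = 0.224.

θ_MAP = 0.216, E[θ|data] = 0.224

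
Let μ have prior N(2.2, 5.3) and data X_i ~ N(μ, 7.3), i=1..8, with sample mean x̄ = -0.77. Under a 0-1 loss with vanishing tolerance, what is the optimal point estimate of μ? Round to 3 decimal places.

Posterior for μ is Normal. Precision-weighted mean: (1/5.3·2.2 + 8/7.3·-0.77) / (1/5.3 + 8/7.3) = -0.334.
A Normal posterior is symmetric, so mode = mean.
This is the posterior mode — the MAP estimate.

-0.334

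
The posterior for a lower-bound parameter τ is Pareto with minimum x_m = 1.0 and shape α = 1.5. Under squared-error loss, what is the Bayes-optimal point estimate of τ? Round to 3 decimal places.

The Pareto density is strictly decreasing on [x_m, ∞), so the mode is x_m = 1.000.
Mean = α·x_m/(α−1) = 1.5·1.0/0.5 = 3.000.
Squared-error loss ⇒ the optimal estimator is the posterior mean.

3.000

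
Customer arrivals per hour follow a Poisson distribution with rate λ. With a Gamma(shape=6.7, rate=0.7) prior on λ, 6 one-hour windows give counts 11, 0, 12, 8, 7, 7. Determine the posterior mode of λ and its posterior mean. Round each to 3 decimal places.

Σ counts = 45. Posterior: Gamma(shape = 6.7+45 = 51.7, rate = 0.7+6 = 6.7).
Mode = (α−1)/β = 50.7/6.7 = 7.567.
Mean = α/β = 51.7/6.7 = 7.716.
Mean > mode: the posterior has a right tail.

MAP = 7.567; posterior mean = 7.716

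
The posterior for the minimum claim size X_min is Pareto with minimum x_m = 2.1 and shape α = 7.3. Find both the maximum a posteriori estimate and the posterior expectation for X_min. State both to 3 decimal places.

The Pareto density is strictly decreasing on [x_m, ∞), so the mode is x_m = 2.100.
Mean = α·x_m/(α−1) = 7.3·2.1/6.3 = 2.433.
The posterior is right-skewed, so the mean exceeds the mode.

X_min_MAP = 2.100, E[X_min|data] = 2.433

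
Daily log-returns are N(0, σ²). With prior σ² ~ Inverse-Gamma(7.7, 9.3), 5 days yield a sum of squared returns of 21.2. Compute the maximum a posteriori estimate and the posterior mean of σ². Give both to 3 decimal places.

Posterior: Inverse-Gamma(shape = 7.7+5/2 = 10.2, scale = 9.3+21.2/2 = 19.9).
Mode = β/(α+1) = 19.9/11.2 = 1.777.
Mean = β/(α−1) = 19.9/9.2 = 2.163.
The posterior is right-skewed, so the mean exceeds the mode.

MAP: 1.777. Posterior mean: 2.163.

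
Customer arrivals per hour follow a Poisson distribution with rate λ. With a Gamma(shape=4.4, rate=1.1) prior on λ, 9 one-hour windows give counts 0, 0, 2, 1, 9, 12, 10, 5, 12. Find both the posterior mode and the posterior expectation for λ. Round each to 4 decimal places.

Σ counts = 51. Posterior: Gamma(shape = 4.4+51 = 55.4, rate = 1.1+9 = 10.1).
Mode = (α−1)/β = 54.4/10.1 = 5.3861.
Mean = α/β = 55.4/10.1 = 5.4851.

MAP = 5.3861, posterior mean = 5.4851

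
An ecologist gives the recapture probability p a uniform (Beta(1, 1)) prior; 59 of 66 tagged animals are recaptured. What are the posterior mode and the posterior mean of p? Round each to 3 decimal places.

posterior mode = 0.894, posterior mean = 0.882

Posterior: Beta(1+59, 1+7) = Beta(60, 8).
Mode = (60−1)/(60+8−2) = 59/66 = 0.894.
Mean = 60/(60+8) = 60/68 = 0.882.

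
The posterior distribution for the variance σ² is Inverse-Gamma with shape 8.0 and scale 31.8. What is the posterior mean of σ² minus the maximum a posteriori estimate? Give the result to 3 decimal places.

1.010

Mode = β/(α+1) = 31.8/9.0 = 3.533.
Mean = β/(α−1) = 31.8/7.0 = 4.543.
Difference = 4.543 − 3.533 = 1.010.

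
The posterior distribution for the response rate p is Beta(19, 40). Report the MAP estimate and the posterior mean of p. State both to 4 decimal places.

MAP estimate = 0.3158, posterior mean = 0.3220

Mode = (19−1)/(19+40−2) = 18/57 = 0.3158.
Mean = 19/(19+40) = 19/59 = 0.3220.
Mean > mode: the posterior has a right tail.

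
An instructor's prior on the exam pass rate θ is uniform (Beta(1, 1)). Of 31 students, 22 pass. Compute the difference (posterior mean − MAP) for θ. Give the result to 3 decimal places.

Posterior: Beta(1+22, 1+9) = Beta(23, 10).
Mode = (23−1)/(23+10−2) = 22/31 = 0.710.
With a flat prior the MAP equals the MLE, 22/31.
Mean = 23/(23+10) = 23/33 = 0.697.
Difference = 0.697 − 0.710 = -0.013.
Left-skewed posterior ⇒ mean < mode.

-0.013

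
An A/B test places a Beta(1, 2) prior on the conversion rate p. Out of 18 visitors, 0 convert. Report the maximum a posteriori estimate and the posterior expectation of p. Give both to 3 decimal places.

MAP = 0.000, posterior mean = 0.048

Posterior: Beta(1+0, 2+18) = Beta(1, 20).
Since α = 1 ≤ 1 and β > 1, the Beta density is monotone decreasing on [0,1]; the mode is at 0.
Mean = 1/(1+20) = 0.048.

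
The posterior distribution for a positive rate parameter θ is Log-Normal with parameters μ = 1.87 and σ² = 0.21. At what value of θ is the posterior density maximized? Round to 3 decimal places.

Mode = exp(μ − σ²) = exp(1.66) = 5.259.
Mean = exp(μ + σ²/2) = exp(1.975) = 7.207.
This is the posterior mode — the MAP estimate.

5.259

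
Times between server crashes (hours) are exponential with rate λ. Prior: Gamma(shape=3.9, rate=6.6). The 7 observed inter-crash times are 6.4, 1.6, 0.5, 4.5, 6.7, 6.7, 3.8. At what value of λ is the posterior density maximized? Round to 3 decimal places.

0.269

Σ times = 30.2. Posterior: Gamma(shape = 3.9+7 = 10.9, rate = 6.6+30.2 = 36.8).
Mode = (α−1)/β = 9.9/36.8 = 0.269.
Mean = α/β = 10.9/36.8 = 0.296.
This is the posterior mode — the MAP estimate.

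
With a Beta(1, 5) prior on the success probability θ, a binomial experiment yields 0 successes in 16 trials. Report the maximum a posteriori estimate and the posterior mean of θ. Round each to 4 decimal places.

Posterior: Beta(1+0, 5+16) = Beta(1, 21).
Since α = 1 ≤ 1 and β > 1, the Beta density is monotone decreasing on [0,1]; the mode is at 0.
Mean = 1/(1+21) = 0.0455.
Right-skewed posterior ⇒ mode < mean.

MAP = 0.0000; posterior mean = 0.0455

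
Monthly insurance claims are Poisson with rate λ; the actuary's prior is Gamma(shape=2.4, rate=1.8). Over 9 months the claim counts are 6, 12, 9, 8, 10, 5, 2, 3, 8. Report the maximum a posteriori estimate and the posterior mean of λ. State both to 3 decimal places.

Σ counts = 63. Posterior: Gamma(shape = 2.4+63 = 65.4, rate = 1.8+9 = 10.8).
Mode = (α−1)/β = 64.4/10.8 = 5.963.
Mean = α/β = 65.4/10.8 = 6.056.

MAP = 5.963, posterior mean = 6.056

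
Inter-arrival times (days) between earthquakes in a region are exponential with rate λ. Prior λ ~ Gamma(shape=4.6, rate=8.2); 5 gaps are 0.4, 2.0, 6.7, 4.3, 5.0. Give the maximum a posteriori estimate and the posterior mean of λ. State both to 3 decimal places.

Σ times = 18.4. Posterior: Gamma(shape = 4.6+5 = 9.6, rate = 8.2+18.4 = 26.6).
Mode = (α−1)/β = 8.6/26.6 = 0.323.
Mean = α/β = 9.6/26.6 = 0.361.

λ_MAP = 0.323, E[λ|data] = 0.361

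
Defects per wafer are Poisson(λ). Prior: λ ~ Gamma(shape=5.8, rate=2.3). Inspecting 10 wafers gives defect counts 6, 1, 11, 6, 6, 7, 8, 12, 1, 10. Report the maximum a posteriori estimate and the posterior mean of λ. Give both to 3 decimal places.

Σ counts = 68. Posterior: Gamma(shape = 5.8+68 = 73.8, rate = 2.3+10 = 12.3).
Mode = (α−1)/β = 72.8/12.3 = 5.919.
Mean = α/β = 73.8/12.3 = 6.000.

MAP: 5.919. Posterior mean: 6.000.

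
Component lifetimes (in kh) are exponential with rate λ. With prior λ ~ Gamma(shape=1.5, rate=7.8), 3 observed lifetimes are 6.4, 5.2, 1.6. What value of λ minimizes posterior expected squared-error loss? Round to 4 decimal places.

0.2143

Σ times = 13.2. Posterior: Gamma(shape = 1.5+3 = 4.5, rate = 7.8+13.2 = 21.0).
Mode = (α−1)/β = 3.5/21.0 = 0.1667.
Mean = α/β = 4.5/21.0 = 0.2143.
Squared-error loss ⇒ the optimal estimator is the posterior mean.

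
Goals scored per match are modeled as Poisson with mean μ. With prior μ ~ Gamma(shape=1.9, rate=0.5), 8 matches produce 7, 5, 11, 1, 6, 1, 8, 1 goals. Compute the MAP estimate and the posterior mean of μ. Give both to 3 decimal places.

μ_MAP = 4.812, E[μ|data] = 4.929

Σ counts = 40. Posterior: Gamma(shape = 1.9+40 = 41.9, rate = 0.5+8 = 8.5).
Mode = (α−1)/β = 40.9/8.5 = 4.812.
Mean = α/β = 41.9/8.5 = 4.929.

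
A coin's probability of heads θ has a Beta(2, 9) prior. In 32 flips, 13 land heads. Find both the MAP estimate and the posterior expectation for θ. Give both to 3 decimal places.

Posterior: Beta(2+13, 9+19) = Beta(15, 28).
Mode = (15−1)/(15+28−2) = 14/41 = 0.341.
Mean = 15/(15+28) = 15/43 = 0.349.

MAP: 0.341. Posterior mean: 0.349.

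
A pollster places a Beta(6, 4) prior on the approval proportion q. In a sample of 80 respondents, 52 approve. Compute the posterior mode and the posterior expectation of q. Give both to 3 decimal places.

posterior mode = 0.648, posterior expectation = 0.644

Posterior: Beta(6+52, 4+28) = Beta(58, 32).
Mode = (58−1)/(58+32−2) = 57/88 = 0.648.
Mean = 58/(58+32) = 58/90 = 0.644.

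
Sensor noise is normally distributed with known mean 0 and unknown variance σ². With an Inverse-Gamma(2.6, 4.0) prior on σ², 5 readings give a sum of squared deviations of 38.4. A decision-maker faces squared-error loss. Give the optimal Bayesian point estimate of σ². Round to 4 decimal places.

Posterior: Inverse-Gamma(shape = 2.6+5/2 = 5.1, scale = 4.0+38.4/2 = 23.2).
Mode = β/(α+1) = 23.2/6.1 = 3.8033.
Mean = β/(α−1) = 23.2/4.1 = 5.6585.
Squared-error loss ⇒ the optimal estimator is the posterior mean.

5.6585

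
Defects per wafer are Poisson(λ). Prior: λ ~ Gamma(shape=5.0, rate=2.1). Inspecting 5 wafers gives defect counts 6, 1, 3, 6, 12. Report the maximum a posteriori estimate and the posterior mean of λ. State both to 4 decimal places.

maximum a posteriori estimate = 4.5070, posterior mean = 4.6479

Σ counts = 28. Posterior: Gamma(shape = 5.0+28 = 33.0, rate = 2.1+5 = 7.1).
Mode = (α−1)/β = 32.0/7.1 = 4.5070.
Mean = α/β = 33.0/7.1 = 4.6479.
Right-skewed posterior ⇒ mode < mean.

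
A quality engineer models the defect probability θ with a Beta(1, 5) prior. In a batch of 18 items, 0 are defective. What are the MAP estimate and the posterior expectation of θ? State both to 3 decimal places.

MAP estimate = 0.000, posterior expectation = 0.042

Posterior: Beta(1+0, 5+18) = Beta(1, 23).
Since α = 1 ≤ 1 and β > 1, the Beta density is monotone decreasing on [0,1]; the mode is at 0.
Mean = 1/(1+23) = 0.042.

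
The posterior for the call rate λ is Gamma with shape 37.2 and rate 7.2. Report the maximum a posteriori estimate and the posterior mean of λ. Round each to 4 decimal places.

MAP = 5.0278; posterior mean = 5.1667

Mode = (α−1)/β = 36.2/7.2 = 5.0278.
Mean = α/β = 37.2/7.2 = 5.1667.
Right-skewed posterior ⇒ mode < mean.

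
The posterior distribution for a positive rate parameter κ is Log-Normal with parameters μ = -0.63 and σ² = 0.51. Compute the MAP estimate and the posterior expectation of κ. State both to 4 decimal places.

κ_MAP = 0.3198, E[κ|data] = 0.6873

Mode = exp(μ − σ²) = exp(-1.14) = 0.3198.
Mean = exp(μ + σ²/2) = exp(-0.375) = 0.6873.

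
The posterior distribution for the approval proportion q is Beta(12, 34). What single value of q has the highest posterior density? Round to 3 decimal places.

Mode = (12−1)/(12+34−2) = 11/44 = 0.250.
Mean = 12/(12+34) = 12/46 = 0.261.
This is the posterior mode — the MAP estimate.

0.250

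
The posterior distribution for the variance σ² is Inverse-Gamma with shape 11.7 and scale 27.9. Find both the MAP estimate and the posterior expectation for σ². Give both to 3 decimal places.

MAP: 2.197. Posterior mean: 2.607.

Mode = β/(α+1) = 27.9/12.7 = 2.197.
Mean = β/(α−1) = 27.9/10.7 = 2.607.
The mean is pulled above the mode by the posterior's right skew.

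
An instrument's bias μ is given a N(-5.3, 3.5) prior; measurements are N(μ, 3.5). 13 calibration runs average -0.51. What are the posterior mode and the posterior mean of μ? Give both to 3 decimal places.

MAP = -0.852, posterior mean = -0.852

Posterior for μ is Normal. Precision-weighted mean: (1/3.5·-5.3 + 13/3.5·-0.51) / (1/3.5 + 13/3.5) = -0.852.
A Normal posterior is symmetric, so mode = mean.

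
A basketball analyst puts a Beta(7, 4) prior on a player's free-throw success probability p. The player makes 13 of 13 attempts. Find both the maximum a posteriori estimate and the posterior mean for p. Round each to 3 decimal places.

MAP = 0.864; posterior mean = 0.833

Posterior: Beta(7+13, 4+0) = Beta(20, 4).
Mode = (20−1)/(20+4−2) = 19/22 = 0.864.
Mean = 20/(20+4) = 20/24 = 0.833.
Mode > mean: the posterior has a left tail.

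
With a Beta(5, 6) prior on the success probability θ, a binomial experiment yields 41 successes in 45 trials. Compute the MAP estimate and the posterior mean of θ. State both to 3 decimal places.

Posterior: Beta(5+41, 6+4) = Beta(46, 10).
Mode = (46−1)/(46+10−2) = 45/54 = 0.833.
Mean = 46/(46+10) = 46/56 = 0.821.
The posterior is left-skewed, so the mode exceeds the mean.

θ_MAP = 0.833, E[θ|data] = 0.821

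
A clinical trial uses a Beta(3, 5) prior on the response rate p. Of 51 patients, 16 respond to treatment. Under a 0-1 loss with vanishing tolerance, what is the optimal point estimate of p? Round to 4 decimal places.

Posterior: Beta(3+16, 5+35) = Beta(19, 40).
Mode = (19−1)/(19+40−2) = 18/57 = 0.3158.
Mean = 19/(19+40) = 19/59 = 0.3220.
This is the posterior mode — the MAP estimate.

0.3158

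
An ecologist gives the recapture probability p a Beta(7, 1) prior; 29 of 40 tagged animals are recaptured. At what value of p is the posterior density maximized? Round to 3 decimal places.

0.761

Posterior: Beta(7+29, 1+11) = Beta(36, 12).
Mode = (36−1)/(36+12−2) = 35/46 = 0.761.
Mean = 36/(36+12) = 36/48 = 0.750.
This is the posterior mode — the MAP estimate.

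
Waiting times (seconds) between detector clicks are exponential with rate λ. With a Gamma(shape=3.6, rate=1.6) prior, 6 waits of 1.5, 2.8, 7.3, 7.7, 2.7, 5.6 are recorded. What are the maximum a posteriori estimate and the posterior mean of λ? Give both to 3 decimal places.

MAP = 0.295; posterior mean = 0.329

Σ times = 27.6. Posterior: Gamma(shape = 3.6+6 = 9.6, rate = 1.6+27.6 = 29.2).
Mode = (α−1)/β = 8.6/29.2 = 0.295.
Mean = α/β = 9.6/29.2 = 0.329.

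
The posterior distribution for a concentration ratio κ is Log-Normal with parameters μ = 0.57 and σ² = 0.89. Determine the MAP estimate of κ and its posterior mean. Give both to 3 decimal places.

Mode = exp(μ − σ²) = exp(-0.32) = 0.726.
Mean = exp(μ + σ²/2) = exp(1.015) = 2.759.
The mean is pulled above the mode by the posterior's right skew.

MAP = 0.726, posterior mean = 2.759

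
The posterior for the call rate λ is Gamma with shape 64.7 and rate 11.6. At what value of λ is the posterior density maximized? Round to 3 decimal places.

5.491

Mode = (α−1)/β = 63.7/11.6 = 5.491.
Mean = α/β = 64.7/11.6 = 5.578.
This is the posterior mode — the MAP estimate.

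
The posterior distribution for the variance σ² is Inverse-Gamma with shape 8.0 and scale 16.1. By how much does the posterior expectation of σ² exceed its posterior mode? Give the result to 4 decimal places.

0.5111

Mode = β/(α+1) = 16.1/9.0 = 1.7889.
Mean = β/(α−1) = 16.1/7.0 = 2.3000.
Difference = 2.3000 − 1.7889 = 0.5111.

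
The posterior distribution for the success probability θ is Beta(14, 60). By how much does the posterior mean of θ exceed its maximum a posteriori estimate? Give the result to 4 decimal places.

0.0086

Mode = (14−1)/(14+60−2) = 13/72 = 0.1806.
Mean = 14/(14+60) = 14/74 = 0.1892.
Difference = 0.1892 − 0.1806 = 0.0086.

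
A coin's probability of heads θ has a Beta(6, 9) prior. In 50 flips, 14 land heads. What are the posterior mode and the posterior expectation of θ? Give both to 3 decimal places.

Posterior: Beta(6+14, 9+36) = Beta(20, 45).
Mode = (20−1)/(20+45−2) = 19/63 = 0.302.
Mean = 20/(20+45) = 20/65 = 0.308.

MAP: 0.302. Posterior mean: 0.308.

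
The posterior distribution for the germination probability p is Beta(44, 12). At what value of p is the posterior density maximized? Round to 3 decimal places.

0.796

Mode = (44−1)/(44+12−2) = 43/54 = 0.796.
Mean = 44/(44+12) = 44/56 = 0.786.
This is the posterior mode — the MAP estimate.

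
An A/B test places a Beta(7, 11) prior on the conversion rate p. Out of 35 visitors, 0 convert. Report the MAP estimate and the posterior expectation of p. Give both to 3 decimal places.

MAP = 0.118, posterior mean = 0.132

Posterior: Beta(7+0, 11+35) = Beta(7, 46).
Mode = (7−1)/(7+46−2) = 6/51 = 0.118.
Mean = 7/(7+46) = 7/53 = 0.132.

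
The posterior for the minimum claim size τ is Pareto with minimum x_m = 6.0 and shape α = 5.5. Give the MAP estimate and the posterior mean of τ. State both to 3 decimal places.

MAP = 6.000, posterior mean = 7.333

The Pareto density is strictly decreasing on [x_m, ∞), so the mode is x_m = 6.000.
Mean = α·x_m/(α−1) = 5.5·6.0/4.5 = 7.333.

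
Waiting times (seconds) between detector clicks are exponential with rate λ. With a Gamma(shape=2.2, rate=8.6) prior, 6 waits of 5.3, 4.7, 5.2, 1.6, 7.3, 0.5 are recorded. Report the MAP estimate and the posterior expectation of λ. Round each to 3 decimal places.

λ_MAP = 0.217, E[λ|data] = 0.247

Σ times = 24.6. Posterior: Gamma(shape = 2.2+6 = 8.2, rate = 8.6+24.6 = 33.2).
Mode = (α−1)/β = 7.2/33.2 = 0.217.
Mean = α/β = 8.2/33.2 = 0.247.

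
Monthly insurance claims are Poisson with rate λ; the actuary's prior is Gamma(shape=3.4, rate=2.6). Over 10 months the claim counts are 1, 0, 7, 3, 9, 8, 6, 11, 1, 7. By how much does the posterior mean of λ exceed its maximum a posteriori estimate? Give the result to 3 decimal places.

0.079

Σ counts = 53. Posterior: Gamma(shape = 3.4+53 = 56.4, rate = 2.6+10 = 12.6).
Mode = (α−1)/β = 55.4/12.6 = 4.397.
Mean = α/β = 56.4/12.6 = 4.476.
Difference = 4.476 − 4.397 = 0.079.
Mean > mode: the posterior has a right tail.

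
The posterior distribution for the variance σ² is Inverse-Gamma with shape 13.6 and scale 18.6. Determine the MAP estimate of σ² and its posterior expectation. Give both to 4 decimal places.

MAP = 1.2740, posterior mean = 1.4762

Mode = β/(α+1) = 18.6/14.6 = 1.2740.
Mean = β/(α−1) = 18.6/12.6 = 1.4762.
The mean is pulled above the mode by the posterior's right skew.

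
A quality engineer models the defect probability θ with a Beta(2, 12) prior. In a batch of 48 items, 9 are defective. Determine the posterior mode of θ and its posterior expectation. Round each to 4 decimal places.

Posterior: Beta(2+9, 12+39) = Beta(11, 51).
Mode = (11−1)/(11+51−2) = 10/60 = 0.1667.
Mean = 11/(11+51) = 11/62 = 0.1774.
Right-skewed posterior ⇒ mode < mean.

θ_MAP = 0.1667, E[θ|data] = 0.1774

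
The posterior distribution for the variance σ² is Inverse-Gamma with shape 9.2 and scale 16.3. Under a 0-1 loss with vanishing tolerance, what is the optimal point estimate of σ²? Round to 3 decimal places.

Mode = β/(α+1) = 16.3/10.2 = 1.598.
Mean = β/(α−1) = 16.3/8.2 = 1.988.
This is the posterior mode — the MAP estimate.

1.598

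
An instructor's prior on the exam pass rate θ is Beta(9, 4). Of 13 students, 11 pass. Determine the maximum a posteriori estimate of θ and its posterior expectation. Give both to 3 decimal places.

MAP: 0.792. Posterior mean: 0.769.

Posterior: Beta(9+11, 4+2) = Beta(20, 6).
Mode = (20−1)/(20+6−2) = 19/24 = 0.792.
Mean = 20/(20+6) = 20/26 = 0.769.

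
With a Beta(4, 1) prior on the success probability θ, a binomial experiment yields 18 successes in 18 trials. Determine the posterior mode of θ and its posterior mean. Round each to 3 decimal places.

θ_MAP = 1.000, E[θ|data] = 0.957

Posterior: Beta(4+18, 1+0) = Beta(22, 1).
Since β = 1 ≤ 1 and α > 1, the Beta density is monotone increasing on [0,1]; the mode is at 1.
Mean = 22/(22+1) = 0.957.
The mean is pulled below the mode by the posterior's left skew.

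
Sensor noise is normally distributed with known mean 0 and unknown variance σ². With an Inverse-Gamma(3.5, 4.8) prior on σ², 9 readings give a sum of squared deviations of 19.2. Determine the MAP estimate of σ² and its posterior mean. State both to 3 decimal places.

σ²_MAP = 1.600, E[σ²|data] = 2.057

Posterior: Inverse-Gamma(shape = 3.5+9/2 = 8.0, scale = 4.8+19.2/2 = 14.4).
Mode = β/(α+1) = 14.4/9.0 = 1.600.
Mean = β/(α−1) = 14.4/7.0 = 2.057.
The mean is pulled above the mode by the posterior's right skew.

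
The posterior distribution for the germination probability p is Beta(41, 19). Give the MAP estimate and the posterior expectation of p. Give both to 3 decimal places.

MAP: 0.690. Posterior mean: 0.683.

Mode = (41−1)/(41+19−2) = 40/58 = 0.690.
Mean = 41/(41+19) = 41/60 = 0.683.
Mode > mean: the posterior has a left tail.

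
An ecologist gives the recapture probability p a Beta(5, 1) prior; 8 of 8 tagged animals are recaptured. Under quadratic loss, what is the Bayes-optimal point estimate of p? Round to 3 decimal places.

0.929

Posterior: Beta(5+8, 1+0) = Beta(13, 1).
Since β = 1 ≤ 1 and α > 1, the Beta density is monotone increasing on [0,1]; the mode is at 1.
Mean = 13/(13+1) = 0.929.
Quadratic loss ⇒ the optimal estimator is the posterior mean.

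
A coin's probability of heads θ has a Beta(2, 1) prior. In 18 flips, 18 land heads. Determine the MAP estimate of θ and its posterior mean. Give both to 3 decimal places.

Posterior: Beta(2+18, 1+0) = Beta(20, 1).
Since β = 1 ≤ 1 and α > 1, the Beta density is monotone increasing on [0,1]; the mode is at 1.
Mean = 20/(20+1) = 0.952.

MAP: 1.000. Posterior mean: 0.952.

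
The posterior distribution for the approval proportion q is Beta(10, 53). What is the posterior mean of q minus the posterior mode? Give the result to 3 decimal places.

Mode = (10−1)/(10+53−2) = 9/61 = 0.148.
Mean = 10/(10+53) = 10/63 = 0.159.
Difference = 0.159 − 0.148 = 0.011.

0.011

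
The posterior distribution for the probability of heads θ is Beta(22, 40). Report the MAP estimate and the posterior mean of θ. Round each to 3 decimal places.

Mode = (22−1)/(22+40−2) = 21/60 = 0.350.
Mean = 22/(22+40) = 22/62 = 0.355.

MAP = 0.350, posterior mean = 0.355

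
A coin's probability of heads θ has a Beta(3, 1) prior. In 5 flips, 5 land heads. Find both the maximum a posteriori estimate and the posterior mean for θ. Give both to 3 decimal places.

Posterior: Beta(3+5, 1+0) = Beta(8, 1).
Since β = 1 ≤ 1 and α > 1, the Beta density is monotone increasing on [0,1]; the mode is at 1.
Mean = 8/(8+1) = 0.889.

maximum a posteriori estimate = 1.000, posterior mean = 0.889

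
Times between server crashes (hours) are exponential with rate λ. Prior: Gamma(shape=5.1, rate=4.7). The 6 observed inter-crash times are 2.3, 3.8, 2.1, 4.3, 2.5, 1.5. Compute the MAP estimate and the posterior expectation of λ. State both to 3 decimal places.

Σ times = 16.5. Posterior: Gamma(shape = 5.1+6 = 11.1, rate = 4.7+16.5 = 21.2).
Mode = (α−1)/β = 10.1/21.2 = 0.476.
Mean = α/β = 11.1/21.2 = 0.524.

MAP = 0.476; posterior mean = 0.524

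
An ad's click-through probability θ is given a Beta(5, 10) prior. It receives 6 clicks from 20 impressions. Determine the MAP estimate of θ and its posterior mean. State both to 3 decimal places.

Posterior: Beta(5+6, 10+14) = Beta(11, 24).
Mode = (11−1)/(11+24−2) = 10/33 = 0.303.
Mean = 11/(11+24) = 11/35 = 0.314.
The posterior is right-skewed, so the mean exceeds the mode.

MAP: 0.303. Posterior mean: 0.314.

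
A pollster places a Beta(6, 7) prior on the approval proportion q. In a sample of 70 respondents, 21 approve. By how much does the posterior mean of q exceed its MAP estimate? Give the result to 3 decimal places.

Posterior: Beta(6+21, 7+49) = Beta(27, 56).
Mode = (27−1)/(27+56−2) = 26/81 = 0.321.
Mean = 27/(27+56) = 27/83 = 0.325.
Difference = 0.325 − 0.321 = 0.004.
The mean is pulled above the mode by the posterior's right skew.

0.004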